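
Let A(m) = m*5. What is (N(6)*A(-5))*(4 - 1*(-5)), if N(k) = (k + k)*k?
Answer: -16200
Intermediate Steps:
A(m) = 5*m
N(k) = 2*k² (N(k) = (2*k)*k = 2*k²)
(N(6)*A(-5))*(4 - 1*(-5)) = ((2*6²)*(5*(-5)))*(4 - 1*(-5)) = ((2*36)*(-25))*(4 + 5) = (72*(-25))*9 = -1800*9 = -16200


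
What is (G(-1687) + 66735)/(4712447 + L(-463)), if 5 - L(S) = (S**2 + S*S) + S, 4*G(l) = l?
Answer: 265253/17136708 ≈ 0.015479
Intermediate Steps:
G(l) = l/4
L(S) = 5 - S - 2*S**2 (L(S) = 5 - ((S**2 + S*S) + S) = 5 - ((S**2 + S**2) + S) = 5 - (2*S**2 + S) = 5 - (S + 2*S**2) = 5 + (-S - 2*S**2) = 5 - S - 2*S**2)
(G(-1687) + 66735)/(4712447 + L(-463)) = ((1/4)*(-1687) + 66735)/(4712447 + (5 - 1*(-463) - 2*(-463)**2)) = (-1687/4 + 66735)/(4712447 + (5 + 463 - 2*214369)) = 265253/(4*(4712447 + (5 + 463 - 428738))) = 265253/(4*(4712447 - 428270)) = (265253/4)/4284177 = (265253/4)*(1/4284177) = 265253/17136708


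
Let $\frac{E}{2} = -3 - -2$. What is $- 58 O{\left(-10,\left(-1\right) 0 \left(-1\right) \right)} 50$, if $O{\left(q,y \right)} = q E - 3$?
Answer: $-49300$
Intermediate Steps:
$E = -2$ ($E = 2 \left(-3 - -2\right) = 2 \left(-3 + 2\right) = 2 \left(-1\right) = -2$)
$O{\left(q,y \right)} = -3 - 2 q$ ($O{\left(q,y \right)} = q \left(-2\right) - 3 = - 2 q - 3 = -3 - 2 q$)
$- 58 O{\left(-10,\left(-1\right) 0 \left(-1\right) \right)} 50 = - 58 \left(-3 - -20\right) 50 = - 58 \left(-3 + 20\right) 50 = \left(-58\right) 17 \cdot 50 = \left(-986\right) 50 = -49300$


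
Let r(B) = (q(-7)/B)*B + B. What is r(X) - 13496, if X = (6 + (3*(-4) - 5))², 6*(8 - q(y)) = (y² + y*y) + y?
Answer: -80293/6 ≈ -13382.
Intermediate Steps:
q(y) = 8 - y²/3 - y/6 (q(y) = 8 - ((y² + y*y) + y)/6 = 8 - ((y² + y²) + y)/6 = 8 - (2*y² + y)/6 = 8 - (y + 2*y²)/6 = 8 + (-y²/3 - y/6) = 8 - y²/3 - y/6)
X = 121 (X = (6 + (-12 - 5))² = (6 - 17)² = (-11)² = 121)
r(B) = -43/6 + B (r(B) = ((8 - ⅓*(-7)² - ⅙*(-7))/B)*B + B = ((8 - ⅓*49 + 7/6)/B)*B + B = ((8 - 49/3 + 7/6)/B)*B + B = (-43/(6*B))*B + B = -43/6 + B)
r(X) - 13496 = (-43/6 + 121) - 13496 = 683/6 - 13496 = -80293/6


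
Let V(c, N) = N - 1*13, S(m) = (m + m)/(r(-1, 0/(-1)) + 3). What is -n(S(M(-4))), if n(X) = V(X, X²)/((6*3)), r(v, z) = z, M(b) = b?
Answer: 53/162 ≈ 0.32716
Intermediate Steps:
S(m) = 2*m/3 (S(m) = (m + m)/(0/(-1) + 3) = (2*m)/(0*(-1) + 3) = (2*m)/(0 + 3) = (2*m)/3 = (2*m)*(⅓) = 2*m/3)
V(c, N) = -13 + N (V(c, N) = N - 13 = -13 + N)
n(X) = -13/18 + X²/18 (n(X) = (-13 + X²)/((6*3)) = (-13 + X²)/18 = (-13 + X²)*(1/18) = -13/18 + X²/18)
-n(S(M(-4))) = -(-13/18 + ((⅔)*(-4))²/18) = -(-13/18 + (-8/3)²/18) = -(-13/18 + (1/18)*(64/9)) = -(-13/18 + 32/81) = -1*(-53/162) = 53/162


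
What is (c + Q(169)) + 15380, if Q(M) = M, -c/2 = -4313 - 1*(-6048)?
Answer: 12079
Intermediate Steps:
c = -3470 (c = -2*(-4313 - 1*(-6048)) = -2*(-4313 + 6048) = -2*1735 = -3470)
(c + Q(169)) + 15380 = (-3470 + 169) + 15380 = -3301 + 15380 = 12079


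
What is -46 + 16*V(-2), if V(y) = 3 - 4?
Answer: -62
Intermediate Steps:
V(y) = -1
-46 + 16*V(-2) = -46 + 16*(-1) = -46 - 16 = -62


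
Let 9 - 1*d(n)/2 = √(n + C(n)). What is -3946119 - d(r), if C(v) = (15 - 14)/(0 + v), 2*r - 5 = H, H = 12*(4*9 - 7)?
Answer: -3946137 + √87976778/353 ≈ -3.9461e+6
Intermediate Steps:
H = 348 (H = 12*(36 - 7) = 12*29 = 348)
r = 353/2 (r = 5/2 + (½)*348 = 5/2 + 174 = 353/2 ≈ 176.50)
C(v) = 1/v
d(n) = 18 - 2*√(n + 1/n)
-3946119 - d(r) = -3946119 - (18 - 2*√(353/2 + 1/(353/2))) = -3946119 - (18 - 2*√(353/2 + 2/353)) = -3946119 - (18 - √87976778/353) = -3946119 + (-18 + √87976778/353) = -3946137 + √87976778/353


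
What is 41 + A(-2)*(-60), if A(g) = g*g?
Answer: -199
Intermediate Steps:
A(g) = g²
41 + A(-2)*(-60) = 41 + (-2)²*(-60) = 41 + 4*(-60) = 41 - 240 = -199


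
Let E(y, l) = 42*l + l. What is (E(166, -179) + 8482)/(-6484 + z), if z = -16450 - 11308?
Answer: -785/34242 ≈ -0.022925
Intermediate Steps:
E(y, l) = 43*l
z = -27758
(E(166, -179) + 8482)/(-6484 + z) = (43*(-179) + 8482)/(-6484 - 27758) = (-7697 + 8482)/(-34242) = 785*(-1/34242) = -785/34242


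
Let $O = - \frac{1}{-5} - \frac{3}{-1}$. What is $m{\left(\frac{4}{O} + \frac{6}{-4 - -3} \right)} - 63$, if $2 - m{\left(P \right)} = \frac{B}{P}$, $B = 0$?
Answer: $-61$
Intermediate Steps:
$O = \frac{16}{5}$ ($O = \left(-1\right) \left(- \frac{1}{5}\right) - -3 = \frac{1}{5} + 3 = \frac{16}{5} \approx 3.2$)
$m{\left(P \right)} = 2$ ($m{\left(P \right)} = 2 - \frac{0}{P} = 2 - 0 = 2 + 0 = 2$)
$m{\left(\frac{4}{O} + \frac{6}{-4 - -3} \right)} - 63 = 2 - 63 = -61$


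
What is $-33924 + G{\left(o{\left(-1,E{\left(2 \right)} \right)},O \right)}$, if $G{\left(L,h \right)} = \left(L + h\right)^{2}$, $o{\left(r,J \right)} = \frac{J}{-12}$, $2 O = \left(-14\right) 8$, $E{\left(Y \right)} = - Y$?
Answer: $- \frac{1109039}{36} \approx -30807.0$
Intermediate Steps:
$O = -56$ ($O = \frac{\left(-14\right) 8}{2} = \frac{1}{2} \left(-112\right) = -56$)
$o{\left(r,J \right)} = - \frac{J}{12}$ ($o{\left(r,J \right)} = J \left(- \frac{1}{12}\right) = - \frac{J}{12}$)
$-33924 + G{\left(o{\left(-1,E{\left(2 \right)} \right)},O \right)} = -33924 + \left(- \frac{\left(-1\right) 2}{12} - 56\right)^{2} = -33924 + \left(\left(- \frac{1}{12}\right) \left(-2\right) - 56\right)^{2} = -33924 + \left(\frac{1}{6} - 56\right)^{2} = -33924 + \left(- \frac{335}{6}\right)^{2} = -33924 + \frac{112225}{36} = - \frac{1109039}{36}$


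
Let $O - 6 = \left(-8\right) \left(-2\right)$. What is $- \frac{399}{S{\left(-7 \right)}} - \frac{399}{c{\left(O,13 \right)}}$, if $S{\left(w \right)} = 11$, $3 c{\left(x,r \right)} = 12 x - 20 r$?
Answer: $- \frac{14763}{44} \approx -335.52$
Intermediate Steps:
$O = 22$ ($O = 6 - -16 = 6 + 16 = 22$)
$c{\left(x,r \right)} = 4 x - \frac{20 r}{3}$ ($c{\left(x,r \right)} = \frac{12 x - 20 r}{3} = \frac{- 20 r + 12 x}{3} = 4 x - \frac{20 r}{3}$)
$- \frac{399}{S{\left(-7 \right)}} - \frac{399}{c{\left(O,13 \right)}} = - \frac{399}{11} - \frac{399}{4 \cdot 22 - \frac{260}{3}} = \left(-399\right) \frac{1}{11} - \frac{399}{88 - \frac{260}{3}} = - \frac{399}{11} - \frac{399}{\frac{4}{3}} = - \frac{399}{11} - \frac{1197}{4} = - \frac{14763}{44}$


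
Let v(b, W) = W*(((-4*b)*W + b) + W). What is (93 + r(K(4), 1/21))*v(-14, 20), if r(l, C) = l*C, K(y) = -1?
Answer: 43959040/21 ≈ 2.0933e+6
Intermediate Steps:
v(b, W) = W*(W + b - 4*W*b) (v(b, W) = W*((-4*W*b + b) + W) = W*((b - 4*W*b) + W) = W*(W + b - 4*W*b))
r(l, C) = C*l
(93 + r(K(4), 1/21))*v(-14, 20) = (93 - 1/21)*(20*(20 - 14 - 4*20*(-14))) = (93 + (1/21)*(-1))*(20*(20 - 14 + 1120)) = (93 - 1/21)*(20*1126) = (1952/21)*22520 = 43959040/21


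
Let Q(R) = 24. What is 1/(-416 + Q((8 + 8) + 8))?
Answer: -1/392 ≈ -0.0025510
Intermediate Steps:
1/(-416 + Q((8 + 8) + 8)) = 1/(-416 + 24) = 1/(-392) = -1/392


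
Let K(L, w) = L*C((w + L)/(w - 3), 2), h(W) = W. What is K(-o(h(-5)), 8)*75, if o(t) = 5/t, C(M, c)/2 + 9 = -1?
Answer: -1500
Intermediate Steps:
C(M, c) = -20 (C(M, c) = -18 + 2*(-1) = -18 - 2 = -20)
K(L, w) = -20*L (K(L, w) = L*(-20) = -20*L)
K(-o(h(-5)), 8)*75 = -(-20)*5/(-5)*75 = -(-20)*5*(-1/5)*75 = -(-20)*(-1)*75 = -20*1*75 = -20*75 = -1500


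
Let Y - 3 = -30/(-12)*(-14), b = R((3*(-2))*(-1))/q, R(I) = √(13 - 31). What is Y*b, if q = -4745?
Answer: 96*I*√2/4745 ≈ 0.028612*I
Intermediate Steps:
R(I) = 3*I*√2 (R(I) = √(-18) = 3*I*√2)
b = -3*I*√2/4745 (b = (3*I*√2)/(-4745) = (3*I*√2)*(-1/4745) = -3*I*√2/4745 ≈ -0.00089413*I)
Y = -32 (Y = 3 - 30/(-12)*(-14) = 3 - 30*(-1/12)*(-14) = 3 + (5/2)*(-14) = 3 - 35 = -32)
Y*b = -(-96)*I*√2/4745 = 96*I*√2/4745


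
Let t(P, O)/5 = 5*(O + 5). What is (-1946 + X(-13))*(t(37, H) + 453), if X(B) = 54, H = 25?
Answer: -2276076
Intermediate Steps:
t(P, O) = 125 + 25*O (t(P, O) = 5*(5*(O + 5)) = 5*(5*(5 + O)) = 5*(25 + 5*O) = 125 + 25*O)
(-1946 + X(-13))*(t(37, H) + 453) = (-1946 + 54)*((125 + 25*25) + 453) = -1892*((125 + 625) + 453) = -1892*(750 + 453) = -1892*1203 = -2276076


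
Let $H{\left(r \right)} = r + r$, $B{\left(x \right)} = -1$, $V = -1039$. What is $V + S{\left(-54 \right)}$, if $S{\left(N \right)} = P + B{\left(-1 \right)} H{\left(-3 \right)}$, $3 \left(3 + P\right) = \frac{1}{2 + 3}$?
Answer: $- \frac{15539}{15} \approx -1035.9$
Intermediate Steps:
$P = - \frac{44}{15}$ ($P = -3 + \frac{1}{3 \left(2 + 3\right)} = -3 + \frac{1}{3 \cdot 5} = -3 + \frac{1}{3} \cdot \frac{1}{5} = -3 + \frac{1}{15} = - \frac{44}{15} \approx -2.9333$)
$H{\left(r \right)} = 2 r$
$S{\left(N \right)} = \frac{46}{15}$ ($S{\left(N \right)} = - \frac{44}{15} - 2 \left(-3\right) = - \frac{44}{15} - -6 = - \frac{44}{15} + 6 = \frac{46}{15}$)
$V + S{\left(-54 \right)} = -1039 + \frac{46}{15} = - \frac{15539}{15}$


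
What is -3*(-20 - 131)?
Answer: 453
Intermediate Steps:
-3*(-20 - 131) = -3*(-151) = 453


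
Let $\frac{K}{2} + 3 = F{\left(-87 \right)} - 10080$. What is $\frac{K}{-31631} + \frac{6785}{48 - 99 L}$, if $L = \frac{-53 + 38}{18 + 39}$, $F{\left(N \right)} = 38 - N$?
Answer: $\frac{4105732177}{44504817} \approx 92.254$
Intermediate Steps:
$L = - \frac{5}{19}$ ($L = - \frac{15}{57} = \left(-15\right) \frac{1}{57} = - \frac{5}{19} \approx -0.26316$)
$K = -19916$ ($K = -6 + 2 \left(\left(38 - -87\right) - 10080\right) = -6 + 2 \left(\left(38 + 87\right) - 10080\right) = -6 + 2 \left(125 - 10080\right) = -6 + 2 \left(-9955\right) = -6 - 19910 = -19916$)
$\frac{K}{-31631} + \frac{6785}{48 - 99 L} = - \frac{19916}{-31631} + \frac{6785}{48 - - \frac{495}{19}} = \left(-19916\right) \left(- \frac{1}{31631}\right) + \frac{6785}{48 + \frac{495}{19}} = \frac{19916}{31631} + \frac{6785}{\frac{1407}{19}} = \frac{19916}{31631} + 6785 \cdot \frac{19}{1407} = \frac{19916}{31631} + \frac{128915}{1407} = \frac{4105732177}{44504817}$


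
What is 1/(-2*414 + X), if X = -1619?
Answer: -1/2447 ≈ -0.00040866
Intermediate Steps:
1/(-2*414 + X) = 1/(-2*414 - 1619) = 1/(-828 - 1619) = 1/(-2447) = -1/2447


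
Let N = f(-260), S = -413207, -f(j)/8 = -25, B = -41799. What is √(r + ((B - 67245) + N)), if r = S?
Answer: I*√522051 ≈ 722.53*I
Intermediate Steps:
f(j) = 200 (f(j) = -8*(-25) = 200)
N = 200
r = -413207
√(r + ((B - 67245) + N)) = √(-413207 + ((-41799 - 67245) + 200)) = √(-413207 + (-109044 + 200)) = √(-413207 - 108844) = √(-522051) = I*√522051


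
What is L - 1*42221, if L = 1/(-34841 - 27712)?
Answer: -2641050214/62553 ≈ -42221.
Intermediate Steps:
L = -1/62553 (L = 1/(-62553) = -1/62553 ≈ -1.5986e-5)
L - 1*42221 = -1/62553 - 1*42221 = -1/62553 - 42221 = -2641050214/62553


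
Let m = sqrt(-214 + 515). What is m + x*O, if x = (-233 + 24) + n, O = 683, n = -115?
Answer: -221292 + sqrt(301) ≈ -2.2127e+5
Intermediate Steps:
m = sqrt(301) ≈ 17.349
x = -324 (x = (-233 + 24) - 115 = -209 - 115 = -324)
m + x*O = sqrt(301) - 324*683 = sqrt(301) - 221292 = -221292 + sqrt(301)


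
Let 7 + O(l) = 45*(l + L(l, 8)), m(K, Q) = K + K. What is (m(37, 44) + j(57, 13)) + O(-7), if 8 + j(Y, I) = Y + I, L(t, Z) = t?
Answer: -501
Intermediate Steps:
m(K, Q) = 2*K
O(l) = -7 + 90*l (O(l) = -7 + 45*(l + l) = -7 + 45*(2*l) = -7 + 90*l)
j(Y, I) = -8 + I + Y (j(Y, I) = -8 + (Y + I) = -8 + (I + Y) = -8 + I + Y)
(m(37, 44) + j(57, 13)) + O(-7) = (2*37 + (-8 + 13 + 57)) + (-7 + 90*(-7)) = (74 + 62) + (-7 - 630) = 136 - 637 = -501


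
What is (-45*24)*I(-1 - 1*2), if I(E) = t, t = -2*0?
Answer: 0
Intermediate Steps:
t = 0
I(E) = 0
(-45*24)*I(-1 - 1*2) = -45*24*0 = -1080*0 = 0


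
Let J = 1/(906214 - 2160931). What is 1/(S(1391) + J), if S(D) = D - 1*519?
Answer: 1254717/1094113223 ≈ 0.0011468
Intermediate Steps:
S(D) = -519 + D (S(D) = D - 519 = -519 + D)
J = -1/1254717 (J = 1/(-1254717) = -1/1254717 ≈ -7.9699e-7)
1/(S(1391) + J) = 1/((-519 + 1391) - 1/1254717) = 1/(872 - 1/1254717) = 1/(1094113223/1254717) = 1254717/1094113223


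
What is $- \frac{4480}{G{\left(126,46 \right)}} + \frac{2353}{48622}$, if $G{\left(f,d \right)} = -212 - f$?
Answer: $\frac{109310937}{8217118} \approx 13.303$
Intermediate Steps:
$- \frac{4480}{G{\left(126,46 \right)}} + \frac{2353}{48622} = - \frac{4480}{-212 - 126} + \frac{2353}{48622} = - \frac{4480}{-212 - 126} + 2353 \cdot \frac{1}{48622} = - \frac{4480}{-338} + \frac{2353}{48622} = \left(-4480\right) \left(- \frac{1}{338}\right) + \frac{2353}{48622} = \frac{2240}{169} + \frac{2353}{48622} = \frac{109310937}{8217118}$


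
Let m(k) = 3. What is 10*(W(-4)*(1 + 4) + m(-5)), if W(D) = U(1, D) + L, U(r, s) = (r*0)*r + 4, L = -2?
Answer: 130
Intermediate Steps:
U(r, s) = 4 (U(r, s) = 0*r + 4 = 0 + 4 = 4)
W(D) = 2 (W(D) = 4 - 2 = 2)
10*(W(-4)*(1 + 4) + m(-5)) = 10*(2*(1 + 4) + 3) = 10*(2*5 + 3) = 10*(10 + 3) = 10*13 = 130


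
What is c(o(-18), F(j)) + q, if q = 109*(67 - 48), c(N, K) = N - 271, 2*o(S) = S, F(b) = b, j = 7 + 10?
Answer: 1791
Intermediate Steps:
j = 17
o(S) = S/2
c(N, K) = -271 + N
q = 2071 (q = 109*19 = 2071)
c(o(-18), F(j)) + q = (-271 + (1/2)*(-18)) + 2071 = (-271 - 9) + 2071 = -280 + 2071 = 1791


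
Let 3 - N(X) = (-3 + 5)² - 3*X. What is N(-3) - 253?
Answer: -263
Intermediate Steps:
N(X) = -1 + 3*X (N(X) = 3 - ((-3 + 5)² - 3*X) = 3 - (2² - 3*X) = 3 - (4 - 3*X) = 3 + (-4 + 3*X) = -1 + 3*X)
N(-3) - 253 = (-1 + 3*(-3)) - 253 = (-1 - 9) - 253 = -10 - 253 = -263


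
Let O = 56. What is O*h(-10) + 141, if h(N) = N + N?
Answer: -979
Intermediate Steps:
h(N) = 2*N
O*h(-10) + 141 = 56*(2*(-10)) + 141 = 56*(-20) + 141 = -1120 + 141 = -979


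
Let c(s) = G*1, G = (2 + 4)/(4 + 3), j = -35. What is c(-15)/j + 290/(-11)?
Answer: -71116/2695 ≈ -26.388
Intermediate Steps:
G = 6/7 ≈ 0.85714
c(s) = 6/7 (c(s) = (6/7)*1 = 6/7)
c(-15)/j + 290/(-11) = (6/7)/(-35) + 290/(-11) = (6/7)*(-1/35) + 290*(-1/11) = -6/245 - 290/11 = -71116/2695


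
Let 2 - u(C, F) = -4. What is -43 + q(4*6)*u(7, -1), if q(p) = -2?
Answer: -55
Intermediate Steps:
u(C, F) = 6 (u(C, F) = 2 - 1*(-4) = 2 + 4 = 6)
-43 + q(4*6)*u(7, -1) = -43 - 2*6 = -43 - 12 = -55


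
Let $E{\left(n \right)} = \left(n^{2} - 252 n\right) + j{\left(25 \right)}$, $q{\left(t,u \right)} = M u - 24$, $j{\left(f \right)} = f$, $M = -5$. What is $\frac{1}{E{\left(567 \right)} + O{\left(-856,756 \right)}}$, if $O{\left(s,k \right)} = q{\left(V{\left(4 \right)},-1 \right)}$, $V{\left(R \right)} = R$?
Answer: $\frac{1}{178611} \approx 5.5988 \cdot 10^{-6}$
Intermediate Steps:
$q{\left(t,u \right)} = -24 - 5 u$ ($q{\left(t,u \right)} = - 5 u - 24 = -24 - 5 u$)
$O{\left(s,k \right)} = -19$ ($O{\left(s,k \right)} = -24 - -5 = -24 + 5 = -19$)
$E{\left(n \right)} = 25 + n^{2} - 252 n$ ($E{\left(n \right)} = \left(n^{2} - 252 n\right) + 25 = 25 + n^{2} - 252 n$)
$\frac{1}{E{\left(567 \right)} + O{\left(-856,756 \right)}} = \frac{1}{\left(25 + 567^{2} - 142884\right) - 19} = \frac{1}{\left(25 + 321489 - 142884\right) - 19} = \frac{1}{178630 - 19} = \frac{1}{178611}$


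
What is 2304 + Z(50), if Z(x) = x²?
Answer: 4804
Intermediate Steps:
2304 + Z(50) = 2304 + 50² = 2304 + 2500 = 4804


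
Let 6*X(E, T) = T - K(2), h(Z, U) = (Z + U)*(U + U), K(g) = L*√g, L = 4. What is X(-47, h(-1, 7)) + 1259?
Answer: 1273 - 2*√2/3 ≈ 1272.1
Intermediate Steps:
K(g) = 4*√g
h(Z, U) = 2*U*(U + Z) (h(Z, U) = (U + Z)*(2*U) = 2*U*(U + Z))
X(E, T) = -2*√2/3 + T/6 (X(E, T) = (T - 4*√2)/6 = -2*√2/3 + T/6)
X(-47, h(-1, 7)) + 1259 = (-2*√2/3 + (2*7*(7 - 1))/6) + 1259 = (-2*√2/3 + (2*7*6)/6) + 1259 = (-2*√2/3 + (⅙)*84) + 1259 = (-2*√2/3 + 14) + 1259 = (14 - 2*√2/3) + 1259 = 1273 - 2*√2/3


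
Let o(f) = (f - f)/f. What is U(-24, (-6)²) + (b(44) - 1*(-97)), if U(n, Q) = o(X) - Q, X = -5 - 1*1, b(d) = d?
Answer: 105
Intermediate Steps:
X = -6 (X = -5 - 1 = -6)
o(f) = 0 (o(f) = 0/f = 0)
U(n, Q) = -Q (U(n, Q) = 0 - Q = -Q)
U(-24, (-6)²) + (b(44) - 1*(-97)) = -1*(-6)² + (44 - 1*(-97)) = -1*36 + (44 + 97) = -36 + 141 = 105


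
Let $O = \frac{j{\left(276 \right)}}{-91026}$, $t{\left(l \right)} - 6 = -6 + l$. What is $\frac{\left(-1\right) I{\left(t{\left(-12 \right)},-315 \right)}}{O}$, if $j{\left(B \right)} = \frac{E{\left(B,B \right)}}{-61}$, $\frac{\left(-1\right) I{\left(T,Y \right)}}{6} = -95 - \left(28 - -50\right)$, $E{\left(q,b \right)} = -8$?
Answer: $\frac{1440896067}{2} \approx 7.2045 \cdot 10^{8}$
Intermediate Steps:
$t{\left(l \right)} = l$ ($t{\left(l \right)} = 6 + \left(-6 + l\right) = l$)
$I{\left(T,Y \right)} = 1038$ ($I{\left(T,Y \right)} = - 6 \left(-95 - \left(28 - -50\right)\right) = - 6 \left(-95 - \left(28 + 50\right)\right) = - 6 \left(-95 - 78\right) = \left(-6\right) \left(-173\right) = 1038$)
$j{\left(B \right)} = \frac{8}{61}$ ($j{\left(B \right)} = - \frac{8}{-61} = \left(-8\right) \left(- \frac{1}{61}\right) = \frac{8}{61}$)
$O = - \frac{4}{2776293}$ ($O = \frac{8}{61 \left(-91026\right)} = \frac{8}{61} \left(- \frac{1}{91026}\right) = - \frac{4}{2776293} \approx -1.4408 \cdot 10^{-6}$)
$\frac{\left(-1\right) I{\left(t{\left(-12 \right)},-315 \right)}}{O} = \frac{\left(-1\right) 1038}{- \frac{4}{2776293}} = \left(-1038\right) \left(- \frac{2776293}{4}\right) = \frac{1440896067}{2}$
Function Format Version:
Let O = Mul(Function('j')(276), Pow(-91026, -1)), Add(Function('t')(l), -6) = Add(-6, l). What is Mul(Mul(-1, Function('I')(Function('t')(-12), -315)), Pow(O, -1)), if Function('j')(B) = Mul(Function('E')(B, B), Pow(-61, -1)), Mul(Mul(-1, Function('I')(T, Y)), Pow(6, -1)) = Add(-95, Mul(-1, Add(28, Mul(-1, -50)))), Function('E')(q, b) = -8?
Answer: Rational(1440896067, 2) ≈ 7.2045e+8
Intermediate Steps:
Function('t')(l) = l (Function('t')(l) = Add(6, Add(-6, l)) = l)
Function('I')(T, Y) = 1038 (Function('I')(T, Y) = Mul(-6, Add(-95, Mul(-1, Add(28, Mul(-1, -50))))) = Mul(-6, Add(-95, Mul(-1, Add(28, 50)))) = Mul(-6, Add(-95, Mul(-1, 78))) = Mul(-6, Add(-95, -78)) = Mul(-6, -173) = 1038)
Function('j')(B) = Rational(8, 61) (Function('j')(B) = Mul(-8, Pow(-61, -1)) = Mul(-8, Rational(-1, 61)) = Rational(8, 61))
O = Rational(-4, 2776293) (O = Mul(Rational(8, 61), Pow(-91026, -1)) = Mul(Rational(8, 61), Rational(-1, 91026)) = Rational(-4, 2776293) ≈ -1.4408e-6)
Mul(Mul(-1, Function('I')(Function('t')(-12), -315)), Pow(O, -1)) = Mul(Mul(-1, 1038), Pow(Rational(-4, 2776293), -1)) = Mul(-1038, Rational(-2776293, 4)) = Rational(1440896067, 2)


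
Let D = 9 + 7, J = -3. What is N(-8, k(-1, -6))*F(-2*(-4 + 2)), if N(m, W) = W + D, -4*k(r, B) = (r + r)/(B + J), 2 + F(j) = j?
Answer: 287/9 ≈ 31.889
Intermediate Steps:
F(j) = -2 + j
D = 16
k(r, B) = -r/(2*(-3 + B)) (k(r, B) = -(r + r)/(4*(B - 3)) = -2*r/(4*(-3 + B)) = -r/(2*(-3 + B)))
N(m, W) = 16 + W (N(m, W) = W + 16 = 16 + W)
N(-8, k(-1, -6))*F(-2*(-4 + 2)) = (16 - 1*(-1)/(-6 + 2*(-6)))*(-2 - 2*(-4 + 2)) = (16 - 1*(-1)/(-6 - 12))*(-2 - 2*(-2)) = (16 - 1*(-1)/(-18))*(-2 + 4) = (16 - 1*(-1)*(-1/18))*2 = (16 - 1/18)*2 = (287/18)*2 = 287/9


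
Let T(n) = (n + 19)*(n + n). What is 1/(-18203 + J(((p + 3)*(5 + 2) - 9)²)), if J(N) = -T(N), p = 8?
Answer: -1/42956667 ≈ -2.3279e-8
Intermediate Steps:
T(n) = 2*n*(19 + n) (T(n) = (19 + n)*(2*n) = 2*n*(19 + n))
J(N) = -2*N*(19 + N)
1/(-18203 + J(((p + 3)*(5 + 2) - 9)²)) = 1/(-18203 - 2*((8 + 3)*(5 + 2) - 9)²*(19 + ((8 + 3)*(5 + 2) - 9)²)) = 1/(-18203 - 2*(11*7 - 9)²*(19 + (11*7 - 9)²)) = 1/(-18203 - 2*(77 - 9)²*(19 + (77 - 9)²)) = 1/(-18203 - 2*68²*(19 + 68²)) = 1/(-18203 - 2*4624*(19 + 4624)) = 1/(-18203 - 2*4624*4643) = 1/(-18203 - 42938464) = 1/(-42956667) = -1/42956667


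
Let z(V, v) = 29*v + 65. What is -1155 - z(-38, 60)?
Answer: -2960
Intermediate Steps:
z(V, v) = 65 + 29*v
-1155 - z(-38, 60) = -1155 - (65 + 29*60) = -1155 - (65 + 1740) = -1155 - 1*1805 = -1155 - 1805 = -2960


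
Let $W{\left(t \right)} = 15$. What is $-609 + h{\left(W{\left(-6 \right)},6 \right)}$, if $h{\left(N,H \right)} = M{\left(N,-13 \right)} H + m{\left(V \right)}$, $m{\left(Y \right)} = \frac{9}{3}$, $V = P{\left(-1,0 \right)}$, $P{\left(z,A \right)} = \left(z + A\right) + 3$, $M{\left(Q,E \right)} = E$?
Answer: $-684$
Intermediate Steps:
$P{\left(z,A \right)} = 3 + A + z$ ($P{\left(z,A \right)} = \left(A + z\right) + 3 = 3 + A + z$)
$V = 2$ ($V = 3 + 0 - 1 = 2$)
$m{\left(Y \right)} = 3$ ($m{\left(Y \right)} = 9 \cdot \frac{1}{3} = 3$)
$h{\left(N,H \right)} = 3 - 13 H$ ($h{\left(N,H \right)} = - 13 H + 3 = 3 - 13 H$)
$-609 + h{\left(W{\left(-6 \right)},6 \right)} = -609 + \left(3 - 78\right) = -609 - 75 = -684$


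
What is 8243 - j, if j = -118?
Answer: 8361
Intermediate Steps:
8243 - j = 8243 - 1*(-118) = 8243 + 118 = 8361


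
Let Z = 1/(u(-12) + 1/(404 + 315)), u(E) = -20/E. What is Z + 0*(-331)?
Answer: 2157/3598 ≈ 0.59950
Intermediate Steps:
Z = 2157/3598 (Z = 1/(-20/(-12) + 1/(404 + 315)) = 1/(-20*(-1/12) + 1/719) = 1/(5/3 + 1/719) = 1/(3598/2157) = 2157/3598 ≈ 0.59950)
Z + 0*(-331) = 2157/3598 + 0*(-331) = 2157/3598 + 0 = 2157/3598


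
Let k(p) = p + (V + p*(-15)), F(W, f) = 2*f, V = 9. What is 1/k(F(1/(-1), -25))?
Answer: 1/709 ≈ 0.0014104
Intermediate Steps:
k(p) = 9 - 14*p (k(p) = p + (9 + p*(-15)) = p + (9 - 15*p) = 9 - 14*p)
1/k(F(1/(-1), -25)) = 1/(9 - 28*(-25)) = 1/(9 - 14*(-50)) = 1/(9 + 700) = 1/709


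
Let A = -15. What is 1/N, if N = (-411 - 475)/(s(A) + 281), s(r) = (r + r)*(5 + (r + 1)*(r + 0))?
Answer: 6169/886 ≈ 6.9628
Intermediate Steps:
s(r) = 2*r*(5 + r*(1 + r)) (s(r) = (2*r)*(5 + (1 + r)*r) = (2*r)*(5 + r*(1 + r)) = 2*r*(5 + r*(1 + r)))
N = 886/6169 (N = (-411 - 475)/(2*(-15)*(5 - 15 + (-15)²) + 281) = -886/(2*(-15)*(5 - 15 + 225) + 281) = -886/(2*(-15)*215 + 281) = -886/(-6450 + 281) = -886/(-6169) = -886*(-1/6169) = 886/6169 ≈ 0.14362)
1/N = 1/(886/6169) = 6169/886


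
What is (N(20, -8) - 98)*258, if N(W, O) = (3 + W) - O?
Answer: -17286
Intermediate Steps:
N(W, O) = 3 + W - O
(N(20, -8) - 98)*258 = ((3 + 20 - 1*(-8)) - 98)*258 = ((3 + 20 + 8) - 98)*258 = (31 - 98)*258 = -67*258 = -17286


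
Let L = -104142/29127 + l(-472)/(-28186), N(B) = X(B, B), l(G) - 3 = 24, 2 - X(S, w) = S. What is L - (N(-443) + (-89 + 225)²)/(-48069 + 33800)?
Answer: -462203826911/205517063374 ≈ -2.2490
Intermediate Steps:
X(S, w) = 2 - S
l(G) = 27 (l(G) = 3 + 24 = 27)
N(B) = 2 - B
L = -978710947/273657874 (L = -104142/29127 + 27/(-28186) = -104142*1/29127 + 27*(-1/28186) = -34714/9709 - 27/28186 = -978710947/273657874 ≈ -3.5764)
L - (N(-443) + (-89 + 225)²)/(-48069 + 33800) = -978710947/273657874 - ((2 - 1*(-443)) + (-89 + 225)²)/(-48069 + 33800) = -978710947/273657874 - ((2 + 443) + 136²)/(-14269) = -978710947/273657874 - (445 + 18496)*(-1)/14269 = -978710947/273657874 - 18941*(-1)/14269 = -978710947/273657874 - 1*(-18941/14269) = -978710947/273657874 + 18941/14269 = -462203826911/205517063374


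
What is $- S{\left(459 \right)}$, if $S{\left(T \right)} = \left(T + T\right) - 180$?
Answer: $-738$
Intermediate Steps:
$S{\left(T \right)} = -180 + 2 T$ ($S{\left(T \right)} = 2 T - 180 = -180 + 2 T$)
$- S{\left(459 \right)} = - (-180 + 2 \cdot 459) = - (-180 + 918) = \left(-1\right) 738 = -738$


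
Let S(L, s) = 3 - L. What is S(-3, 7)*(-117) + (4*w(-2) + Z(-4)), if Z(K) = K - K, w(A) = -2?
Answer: -710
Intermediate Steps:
Z(K) = 0
S(-3, 7)*(-117) + (4*w(-2) + Z(-4)) = (3 - 1*(-3))*(-117) + (4*(-2) + 0) = (3 + 3)*(-117) + (-8 + 0) = 6*(-117) - 8 = -702 - 8 = -710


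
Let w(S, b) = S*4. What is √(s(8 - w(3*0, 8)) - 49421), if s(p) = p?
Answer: I*√49413 ≈ 222.29*I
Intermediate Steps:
w(S, b) = 4*S
√(s(8 - w(3*0, 8)) - 49421) = √((8 - 4*3*0) - 49421) = √((8 - 4*0) - 49421) = √((8 - 1*0) - 49421) = √((8 + 0) - 49421) = √(8 - 49421) = √(-49413) = I*√49413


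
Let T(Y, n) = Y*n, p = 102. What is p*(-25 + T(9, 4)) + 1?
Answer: 1123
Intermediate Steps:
p*(-25 + T(9, 4)) + 1 = 102*(-25 + 9*4) + 1 = 102*(-25 + 36) + 1 = 102*11 + 1 = 1122 + 1 = 1123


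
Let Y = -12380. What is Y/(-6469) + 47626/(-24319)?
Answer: -7023374/157319611 ≈ -0.044644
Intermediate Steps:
Y/(-6469) + 47626/(-24319) = -12380/(-6469) + 47626/(-24319) = -12380*(-1/6469) + 47626*(-1/24319) = 12380/6469 - 47626/24319 = -7023374/157319611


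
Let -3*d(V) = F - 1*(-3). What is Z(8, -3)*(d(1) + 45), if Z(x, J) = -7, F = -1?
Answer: -931/3 ≈ -310.33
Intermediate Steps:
d(V) = -2/3 (d(V) = -(-1 - 1*(-3))/3 = -(-1 + 3)/3 = -1/3*2 = -2/3)
Z(8, -3)*(d(1) + 45) = -7*(-2/3 + 45) = -7*133/3 = -931/3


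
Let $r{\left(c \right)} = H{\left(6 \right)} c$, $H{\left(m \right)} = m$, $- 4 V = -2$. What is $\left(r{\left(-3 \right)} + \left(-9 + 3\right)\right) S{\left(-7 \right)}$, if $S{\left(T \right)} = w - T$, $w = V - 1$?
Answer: $-156$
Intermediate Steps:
$V = \frac{1}{2}$ ($V = \left(- \frac{1}{4}\right) \left(-2\right) = \frac{1}{2} \approx 0.5$)
$w = - \frac{1}{2}$ ($w = \frac{1}{2} - 1 = - \frac{1}{2} \approx -0.5$)
$r{\left(c \right)} = 6 c$
$S{\left(T \right)} = - \frac{1}{2} - T$
$\left(r{\left(-3 \right)} + \left(-9 + 3\right)\right) S{\left(-7 \right)} = \left(6 \left(-3\right) + \left(-9 + 3\right)\right) \left(- \frac{1}{2} - -7\right) = \left(-18 - 6\right) \left(- \frac{1}{2} + 7\right) = \left(-24\right) \frac{13}{2} = -156$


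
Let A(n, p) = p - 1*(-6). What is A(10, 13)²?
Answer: 361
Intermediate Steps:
A(n, p) = 6 + p (A(n, p) = p + 6 = 6 + p)
A(10, 13)² = (6 + 13)² = 19² = 361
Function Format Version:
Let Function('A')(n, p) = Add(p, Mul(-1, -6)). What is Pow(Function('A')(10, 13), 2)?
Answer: 361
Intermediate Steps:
Function('A')(n, p) = Add(6, p) (Function('A')(n, p) = Add(p, 6) = Add(6, p))
Pow(Function('A')(10, 13), 2) = Pow(Add(6, 13), 2) = Pow(19, 2) = 361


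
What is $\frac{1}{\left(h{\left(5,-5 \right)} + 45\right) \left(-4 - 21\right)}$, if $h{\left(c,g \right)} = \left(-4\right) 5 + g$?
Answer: $- \frac{1}{500} \approx -0.002$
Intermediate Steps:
$h{\left(c,g \right)} = -20 + g$
$\frac{1}{\left(h{\left(5,-5 \right)} + 45\right) \left(-4 - 21\right)} = \frac{1}{\left(\left(-20 - 5\right) + 45\right) \left(-4 - 21\right)} = \frac{1}{\left(-25 + 45\right) \left(-25\right)} = \frac{1}{20 \left(-25\right)} = \frac{1}{-500} = - \frac{1}{500}$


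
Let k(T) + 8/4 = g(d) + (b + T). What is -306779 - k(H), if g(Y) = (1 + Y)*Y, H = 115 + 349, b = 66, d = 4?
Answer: -307327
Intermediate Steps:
H = 464
g(Y) = Y*(1 + Y)
k(T) = 84 + T (k(T) = -2 + (4*(1 + 4) + (66 + T)) = -2 + (4*5 + (66 + T)) = -2 + (20 + (66 + T)) = -2 + (86 + T) = 84 + T)
-306779 - k(H) = -306779 - (84 + 464) = -306779 - 1*548 = -306779 - 548 = -307327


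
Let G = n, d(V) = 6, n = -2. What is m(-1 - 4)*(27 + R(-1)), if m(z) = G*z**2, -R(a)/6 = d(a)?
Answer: 450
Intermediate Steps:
R(a) = -36 (R(a) = -6*6 = -36)
G = -2
m(z) = -2*z**2
m(-1 - 4)*(27 + R(-1)) = (-2*(-1 - 4)**2)*(27 - 36) = -2*(-5)**2*(-9) = -2*25*(-9) = -50*(-9) = 450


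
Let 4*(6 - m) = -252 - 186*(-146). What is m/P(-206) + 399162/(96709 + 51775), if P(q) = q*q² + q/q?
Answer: 349039817151/129801965846 ≈ 2.6890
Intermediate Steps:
m = -6720 (m = 6 - (-252 - 186*(-146))/4 = 6 - (-252 + 27156)/4 = 6 - ¼*26904 = 6 - 6726 = -6720)
P(q) = 1 + q³ (P(q) = q³ + 1 = 1 + q³)
m/P(-206) + 399162/(96709 + 51775) = -6720/(1 + (-206)³) + 399162/(96709 + 51775) = -6720/(1 - 8741816) + 399162/148484 = -6720/(-8741815) + 399162*(1/148484) = -6720*(-1/8741815) + 199581/74242 = 1344/1748363 + 199581/74242 = 349039817151/129801965846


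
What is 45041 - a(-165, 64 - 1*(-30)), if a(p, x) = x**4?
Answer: -78029855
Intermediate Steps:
45041 - a(-165, 64 - 1*(-30)) = 45041 - (64 - 1*(-30))**4 = 45041 - (64 + 30)**4 = 45041 - 1*94**4 = 45041 - 1*78074896 = 45041 - 78074896 = -78029855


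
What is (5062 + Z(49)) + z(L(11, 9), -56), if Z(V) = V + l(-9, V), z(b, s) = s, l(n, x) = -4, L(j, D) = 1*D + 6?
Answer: 5051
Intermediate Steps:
L(j, D) = 6 + D (L(j, D) = D + 6 = 6 + D)
Z(V) = -4 + V (Z(V) = V - 4 = -4 + V)
(5062 + Z(49)) + z(L(11, 9), -56) = (5062 + (-4 + 49)) - 56 = (5062 + 45) - 56 = 5107 - 56 = 5051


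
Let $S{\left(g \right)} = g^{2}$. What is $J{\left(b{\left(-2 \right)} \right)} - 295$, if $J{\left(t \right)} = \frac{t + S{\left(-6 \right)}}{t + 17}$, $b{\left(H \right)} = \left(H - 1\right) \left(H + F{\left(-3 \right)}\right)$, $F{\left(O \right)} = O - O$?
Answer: $- \frac{6743}{23} \approx -293.17$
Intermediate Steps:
$F{\left(O \right)} = 0$
$b{\left(H \right)} = H \left(-1 + H\right)$ ($b{\left(H \right)} = \left(H - 1\right) \left(H + 0\right) = \left(-1 + H\right) H = H \left(-1 + H\right)$)
$J{\left(t \right)} = \frac{36 + t}{17 + t}$ ($J{\left(t \right)} = \frac{t + \left(-6\right)^{2}}{t + 17} = \frac{t + 36}{17 + t} = \frac{36 + t}{17 + t}$)
$J{\left(b{\left(-2 \right)} \right)} - 295 = \frac{36 - 2 \left(-1 - 2\right)}{17 - 2 \left(-1 - 2\right)} - 295 = \frac{36 - -6}{17 - -6} - 295 = \frac{36 + 6}{17 + 6} - 295 = \frac{1}{23} \cdot 42 - 295 = \frac{42}{23} - 295 = - \frac{6743}{23}$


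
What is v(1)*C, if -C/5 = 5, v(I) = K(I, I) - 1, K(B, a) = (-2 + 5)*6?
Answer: -425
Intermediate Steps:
K(B, a) = 18 (K(B, a) = 3*6 = 18)
v(I) = 17 (v(I) = 18 - 1 = 17)
C = -25 (C = -5*5 = -25)
v(1)*C = 17*(-25) = -425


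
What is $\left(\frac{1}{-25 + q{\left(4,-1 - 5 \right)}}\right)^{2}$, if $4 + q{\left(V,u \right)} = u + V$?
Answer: $\frac{1}{961} \approx 0.0010406$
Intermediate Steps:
$q{\left(V,u \right)} = -4 + V + u$ ($q{\left(V,u \right)} = -4 + \left(u + V\right) = -4 + \left(V + u\right) = -4 + V + u$)
$\left(\frac{1}{-25 + q{\left(4,-1 - 5 \right)}}\right)^{2} = \left(\frac{1}{-25 - 6}\right)^{2} = \left(\frac{1}{-31}\right)^{2} = \left(- \frac{1}{31}\right)^{2} = \frac{1}{961}$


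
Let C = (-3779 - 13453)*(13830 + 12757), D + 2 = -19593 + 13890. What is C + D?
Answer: -458152889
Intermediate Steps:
D = -5705 (D = -2 + (-19593 + 13890) = -2 - 5703 = -5705)
C = -458147184 (C = -17232*26587 = -458147184)
C + D = -458147184 - 5705 = -458152889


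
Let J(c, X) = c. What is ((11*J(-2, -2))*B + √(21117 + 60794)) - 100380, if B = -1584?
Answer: -65532 + √81911 ≈ -65246.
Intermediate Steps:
((11*J(-2, -2))*B + √(21117 + 60794)) - 100380 = ((11*(-2))*(-1584) + √(21117 + 60794)) - 100380 = (-22*(-1584) + √81911) - 100380 = (34848 + √81911) - 100380 = -65532 + √81911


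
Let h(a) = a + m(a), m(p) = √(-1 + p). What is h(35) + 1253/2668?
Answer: 94633/2668 + √34 ≈ 41.301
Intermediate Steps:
h(a) = a + √(-1 + a)
h(35) + 1253/2668 = (35 + √(-1 + 35)) + 1253/2668 = (35 + √34) + 1253*(1/2668) = (35 + √34) + 1253/2668 = 94633/2668 + √34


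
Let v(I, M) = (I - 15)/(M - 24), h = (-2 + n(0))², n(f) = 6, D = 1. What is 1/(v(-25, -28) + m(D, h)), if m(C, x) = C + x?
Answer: 13/231 ≈ 0.056277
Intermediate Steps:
h = 16 (h = (-2 + 6)² = 4² = 16)
v(I, M) = (-15 + I)/(-24 + M)
1/(v(-25, -28) + m(D, h)) = 1/((-15 - 25)/(-24 - 28) + (1 + 16)) = 1/(-40/(-52) + 17) = 1/(-1/52*(-40) + 17) = 1/(10/13 + 17) = 1/(231/13) = 13/231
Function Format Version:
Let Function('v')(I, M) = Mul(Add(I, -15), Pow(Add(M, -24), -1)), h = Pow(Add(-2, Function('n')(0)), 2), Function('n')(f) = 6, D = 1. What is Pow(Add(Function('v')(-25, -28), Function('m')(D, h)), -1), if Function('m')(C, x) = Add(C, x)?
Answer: Rational(13, 231) ≈ 0.056277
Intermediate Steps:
h = 16 (h = Pow(Add(-2, 6), 2) = Pow(4, 2) = 16)
Function('v')(I, M) = Mul(Pow(Add(-24, M), -1), Add(-15, I)) (Function('v')(I, M) = Mul(Add(-15, I), Pow(Add(-24, M), -1)) = Mul(Pow(Add(-24, M), -1), Add(-15, I)))
Pow(Add(Function('v')(-25, -28), Function('m')(D, h)), -1) = Pow(Add(Mul(Pow(Add(-24, -28), -1), Add(-15, -25)), Add(1, 16)), -1) = Pow(Add(Mul(Pow(-52, -1), -40), 17), -1) = Pow(Add(Mul(Rational(-1, 52), -40), 17), -1) = Pow(Add(Rational(10, 13), 17), -1) = Pow(Rational(231, 13), -1) = Rational(13, 231)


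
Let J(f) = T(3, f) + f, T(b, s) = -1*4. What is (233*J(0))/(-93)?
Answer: 932/93 ≈ 10.021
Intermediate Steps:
T(b, s) = -4
J(f) = -4 + f
(233*J(0))/(-93) = (233*(-4 + 0))/(-93) = (233*(-4))*(-1/93) = -932*(-1/93) = 932/93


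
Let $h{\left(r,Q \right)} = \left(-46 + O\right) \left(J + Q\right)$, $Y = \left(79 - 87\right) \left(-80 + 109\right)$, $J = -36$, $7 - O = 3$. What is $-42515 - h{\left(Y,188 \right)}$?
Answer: $-36131$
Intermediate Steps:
$O = 4$ ($O = 7 - 3 = 4$)
$Y = -232$ ($Y = \left(-8\right) 29 = -232$)
$h{\left(r,Q \right)} = 1512 - 42 Q$ ($h{\left(r,Q \right)} = \left(-46 + 4\right) \left(-36 + Q\right) = - 42 \left(-36 + Q\right) = 1512 - 42 Q$)
$-42515 - h{\left(Y,188 \right)} = -42515 - \left(1512 - 7896\right) = -42515 - -6384 = -42515 + 6384 = -36131$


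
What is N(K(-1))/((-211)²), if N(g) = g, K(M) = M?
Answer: -1/44521 ≈ -2.2461e-5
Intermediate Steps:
N(K(-1))/((-211)²) = -1/((-211)²) = -1/44521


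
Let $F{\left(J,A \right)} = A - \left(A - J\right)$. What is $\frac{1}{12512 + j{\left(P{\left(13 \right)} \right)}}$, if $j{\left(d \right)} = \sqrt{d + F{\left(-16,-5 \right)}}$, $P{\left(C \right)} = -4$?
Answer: $\frac{3128}{39137541} - \frac{i \sqrt{5}}{78275082} \approx 7.9923 \cdot 10^{-5} - 2.8567 \cdot 10^{-8} i$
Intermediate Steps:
$F{\left(J,A \right)} = J$
$j{\left(d \right)} = \sqrt{-16 + d}$ ($j{\left(d \right)} = \sqrt{d - 16} = \sqrt{-16 + d}$)
$\frac{1}{12512 + j{\left(P{\left(13 \right)} \right)}} = \frac{1}{12512 + \sqrt{-16 - 4}} = \frac{1}{12512 + \sqrt{-20}} = \frac{1}{12512 + 2 i \sqrt{5}}$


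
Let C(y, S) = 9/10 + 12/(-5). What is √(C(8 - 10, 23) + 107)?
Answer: √422/2 ≈ 10.271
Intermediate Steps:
C(y, S) = -3/2 (C(y, S) = 9*(⅒) + 12*(-⅕) = 9/10 - 12/5 = -3/2)
√(C(8 - 10, 23) + 107) = √(-3/2 + 107) = √(211/2) = √422/2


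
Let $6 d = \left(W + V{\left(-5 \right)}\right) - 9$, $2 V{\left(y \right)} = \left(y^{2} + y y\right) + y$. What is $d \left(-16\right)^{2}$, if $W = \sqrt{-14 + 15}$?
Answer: $\frac{1856}{3} \approx 618.67$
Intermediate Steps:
$W = 1$ ($W = \sqrt{1} = 1$)
$V{\left(y \right)} = y^{2} + \frac{y}{2}$ ($V{\left(y \right)} = \frac{\left(y^{2} + y y\right) + y}{2} = \frac{\left(y^{2} + y^{2}\right) + y}{2} = \frac{2 y^{2} + y}{2} = \frac{y + 2 y^{2}}{2} = y^{2} + \frac{y}{2}$)
$d = \frac{29}{12}$ ($d = \frac{\left(1 - 5 \left(\frac{1}{2} - 5\right)\right) - 9}{6} = \frac{\left(1 - - \frac{45}{2}\right) - 9}{6} = \frac{\left(1 + \frac{45}{2}\right) - 9}{6} = \frac{\frac{47}{2} - 9}{6} = \frac{1}{6} \cdot \frac{29}{2} = \frac{29}{12} \approx 2.4167$)
$d \left(-16\right)^{2} = \frac{29 \left(-16\right)^{2}}{12} = \frac{29}{12} \cdot 256 = \frac{1856}{3}$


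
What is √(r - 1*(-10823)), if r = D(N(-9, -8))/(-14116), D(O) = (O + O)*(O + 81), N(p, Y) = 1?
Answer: 3*√14976419606/3529 ≈ 104.03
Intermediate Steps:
D(O) = 2*O*(81 + O) (D(O) = (2*O)*(81 + O) = 2*O*(81 + O))
r = -41/3529 (r = (2*1*(81 + 1))/(-14116) = (2*1*82)*(-1/14116) = 164*(-1/14116) = -41/3529 ≈ -0.011618)
√(r - 1*(-10823)) = √(-41/3529 - 1*(-10823)) = √(-41/3529 + 10823) = √(38194326/3529) = 3*√14976419606/3529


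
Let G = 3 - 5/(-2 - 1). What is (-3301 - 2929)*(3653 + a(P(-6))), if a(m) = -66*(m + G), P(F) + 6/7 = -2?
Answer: -22014150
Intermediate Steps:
P(F) = -20/7 (P(F) = -6/7 - 2 = -20/7)
G = 14/3 (G = 3 - 5/(-3) = 3 - 1/3*(-5) = 3 + 5/3 = 14/3 ≈ 4.6667)
a(m) = -308 - 66*m (a(m) = -66*(m + 14/3) = -66*(14/3 + m) = -308 - 66*m)
(-3301 - 2929)*(3653 + a(P(-6))) = (-3301 - 2929)*(3653 + (-308 - 66*(-20/7))) = -6230*(3653 + (-308 + 1320/7)) = -6230*(3653 - 836/7) = -6230*24735/7 = -22014150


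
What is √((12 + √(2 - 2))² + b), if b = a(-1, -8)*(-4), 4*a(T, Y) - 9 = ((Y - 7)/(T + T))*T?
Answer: √570/2 ≈ 11.937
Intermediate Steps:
a(T, Y) = 11/8 + Y/8 (a(T, Y) = 9/4 + (((Y - 7)/(T + T))*T)/4 = 9/4 + (((-7 + Y)/((2*T)))*T)/4 = 9/4 + (((-7 + Y)*(1/(2*T)))*T)/4 = 9/4 + (((-7 + Y)/(2*T))*T)/4 = 9/4 + (-7/2 + Y/2)/4 = 9/4 + (-7/8 + Y/8) = 11/8 + Y/8)
b = -3/2 (b = (11/8 + (⅛)*(-8))*(-4) = (11/8 - 1)*(-4) = (3/8)*(-4) = -3/2 ≈ -1.5000)
√((12 + √(2 - 2))² + b) = √((12 + √(2 - 2))² - 3/2) = √((12 + √0)² - 3/2) = √((12 + 0)² - 3/2) = √(12² - 3/2) = √(144 - 3/2) = √(285/2) = √570/2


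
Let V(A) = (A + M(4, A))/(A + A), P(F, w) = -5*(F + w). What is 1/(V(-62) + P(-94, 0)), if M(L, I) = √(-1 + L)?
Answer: 7234408/3403788961 + 124*√3/3403788961 ≈ 0.0021255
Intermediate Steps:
P(F, w) = -5*F - 5*w
V(A) = (A + √3)/(2*A) (V(A) = (A + √(-1 + 4))/(A + A) = (A + √3)/((2*A)) = (A + √3)*(1/(2*A)) = (A + √3)/(2*A))
1/(V(-62) + P(-94, 0)) = 1/((½)*(-62 + √3)/(-62) + (-5*(-94) - 5*0)) = 1/((½)*(-1/62)*(-62 + √3) + (470 + 0)) = 1/((½ - √3/124) + 470) = 1/(941/2 - √3/124)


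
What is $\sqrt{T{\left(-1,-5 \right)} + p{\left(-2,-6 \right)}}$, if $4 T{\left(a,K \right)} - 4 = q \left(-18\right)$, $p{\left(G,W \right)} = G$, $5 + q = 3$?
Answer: $2 \sqrt{2} \approx 2.8284$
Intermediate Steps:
$q = -2$ ($q = -5 + 3 = -2$)
$T{\left(a,K \right)} = 10$ ($T{\left(a,K \right)} = 1 + \frac{\left(-2\right) \left(-18\right)}{4} = 1 + \frac{1}{4} \cdot 36 = 1 + 9 = 10$)
$\sqrt{T{\left(-1,-5 \right)} + p{\left(-2,-6 \right)}} = \sqrt{10 - 2} = \sqrt{8} = 2 \sqrt{2}$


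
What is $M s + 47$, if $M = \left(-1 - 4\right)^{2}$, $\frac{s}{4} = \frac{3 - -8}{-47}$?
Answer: $\frac{1109}{47} \approx 23.596$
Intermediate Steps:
$s = - \frac{44}{47}$ ($s = 4 \frac{3 - -8}{-47} = 4 \left(3 + 8\right) \left(- \frac{1}{47}\right) = 4 \cdot 11 \left(- \frac{1}{47}\right) = 4 \left(- \frac{11}{47}\right) = - \frac{44}{47} \approx -0.93617$)
$M = 25$ ($M = \left(-5\right)^{2} = 25$)
$M s + 47 = 25 \left(- \frac{44}{47}\right) + 47 = - \frac{1100}{47} + 47 = \frac{1109}{47}$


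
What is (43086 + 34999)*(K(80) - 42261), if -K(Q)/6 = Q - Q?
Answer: -3299950185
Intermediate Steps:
K(Q) = 0 (K(Q) = -6*(Q - Q) = -6*0 = 0)
(43086 + 34999)*(K(80) - 42261) = (43086 + 34999)*(0 - 42261) = 78085*(-42261) = -3299950185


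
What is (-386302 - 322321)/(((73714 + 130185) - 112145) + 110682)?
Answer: -708623/202436 ≈ -3.5005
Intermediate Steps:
(-386302 - 322321)/(((73714 + 130185) - 112145) + 110682) = -708623/((203899 - 112145) + 110682) = -708623/(91754 + 110682) = -708623/202436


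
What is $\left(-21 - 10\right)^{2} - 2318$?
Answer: $-1357$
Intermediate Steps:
$\left(-21 - 10\right)^{2} - 2318 = \left(-31\right)^{2} - 2318 = 961 - 2318 = -1357$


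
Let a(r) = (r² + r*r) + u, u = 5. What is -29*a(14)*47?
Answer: -541111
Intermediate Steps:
a(r) = 5 + 2*r² (a(r) = (r² + r*r) + 5 = (r² + r²) + 5 = 2*r² + 5 = 5 + 2*r²)
-29*a(14)*47 = -29*(5 + 2*14²)*47 = -29*(5 + 2*196)*47 = -29*(5 + 392)*47 = -29*397*47 = -11513*47 = -541111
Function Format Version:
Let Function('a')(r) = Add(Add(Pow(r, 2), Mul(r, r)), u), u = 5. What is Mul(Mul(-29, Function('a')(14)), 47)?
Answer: -541111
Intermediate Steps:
Function('a')(r) = Add(5, Mul(2, Pow(r, 2))) (Function('a')(r) = Add(Add(Pow(r, 2), Mul(r, r)), 5) = Add(Add(Pow(r, 2), Pow(r, 2)), 5) = Add(Mul(2, Pow(r, 2)), 5) = Add(5, Mul(2, Pow(r, 2))))
Mul(Mul(-29, Function('a')(14)), 47) = Mul(Mul(-29, Add(5, Mul(2, Pow(14, 2)))), 47) = Mul(Mul(-29, Add(5, Mul(2, 196))), 47) = Mul(Mul(-29, Add(5, 392)), 47) = Mul(Mul(-29, 397), 47) = Mul(-11513, 47) = -541111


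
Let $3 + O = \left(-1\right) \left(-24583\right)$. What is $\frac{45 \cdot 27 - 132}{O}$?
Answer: $\frac{1083}{24580} \approx 0.04406$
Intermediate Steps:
$O = 24580$ ($O = -3 - -24583 = -3 + 24583 = 24580$)
$\frac{45 \cdot 27 - 132}{O} = \frac{45 \cdot 27 - 132}{24580} = \left(1215 - 132\right) \frac{1}{24580} = 1083 \cdot \frac{1}{24580} = \frac{1083}{24580}$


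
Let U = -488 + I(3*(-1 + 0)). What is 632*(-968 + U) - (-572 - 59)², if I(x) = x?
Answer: -1320249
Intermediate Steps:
U = -491 (U = -488 + 3*(-1 + 0) = -488 + 3*(-1) = -488 - 3 = -491)
632*(-968 + U) - (-572 - 59)² = 632*(-968 - 491) - (-572 - 59)² = 632*(-1459) - 1*(-631)² = -922088 - 1*398161 = -922088 - 398161 = -1320249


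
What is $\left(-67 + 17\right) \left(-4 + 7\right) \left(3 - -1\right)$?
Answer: $-600$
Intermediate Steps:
$\left(-67 + 17\right) \left(-4 + 7\right) \left(3 - -1\right) = - 50 \cdot 3 \left(3 + 1\right) = - 50 \cdot 3 \cdot 4 = \left(-50\right) 12 = -600$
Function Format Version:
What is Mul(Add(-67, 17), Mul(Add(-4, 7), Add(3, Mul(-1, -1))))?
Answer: -600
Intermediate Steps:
Mul(Add(-67, 17), Mul(Add(-4, 7), Add(3, Mul(-1, -1)))) = Mul(-50, Mul(3, Add(3, 1))) = Mul(-50, Mul(3, 4)) = Mul(-50, 12) = -600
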